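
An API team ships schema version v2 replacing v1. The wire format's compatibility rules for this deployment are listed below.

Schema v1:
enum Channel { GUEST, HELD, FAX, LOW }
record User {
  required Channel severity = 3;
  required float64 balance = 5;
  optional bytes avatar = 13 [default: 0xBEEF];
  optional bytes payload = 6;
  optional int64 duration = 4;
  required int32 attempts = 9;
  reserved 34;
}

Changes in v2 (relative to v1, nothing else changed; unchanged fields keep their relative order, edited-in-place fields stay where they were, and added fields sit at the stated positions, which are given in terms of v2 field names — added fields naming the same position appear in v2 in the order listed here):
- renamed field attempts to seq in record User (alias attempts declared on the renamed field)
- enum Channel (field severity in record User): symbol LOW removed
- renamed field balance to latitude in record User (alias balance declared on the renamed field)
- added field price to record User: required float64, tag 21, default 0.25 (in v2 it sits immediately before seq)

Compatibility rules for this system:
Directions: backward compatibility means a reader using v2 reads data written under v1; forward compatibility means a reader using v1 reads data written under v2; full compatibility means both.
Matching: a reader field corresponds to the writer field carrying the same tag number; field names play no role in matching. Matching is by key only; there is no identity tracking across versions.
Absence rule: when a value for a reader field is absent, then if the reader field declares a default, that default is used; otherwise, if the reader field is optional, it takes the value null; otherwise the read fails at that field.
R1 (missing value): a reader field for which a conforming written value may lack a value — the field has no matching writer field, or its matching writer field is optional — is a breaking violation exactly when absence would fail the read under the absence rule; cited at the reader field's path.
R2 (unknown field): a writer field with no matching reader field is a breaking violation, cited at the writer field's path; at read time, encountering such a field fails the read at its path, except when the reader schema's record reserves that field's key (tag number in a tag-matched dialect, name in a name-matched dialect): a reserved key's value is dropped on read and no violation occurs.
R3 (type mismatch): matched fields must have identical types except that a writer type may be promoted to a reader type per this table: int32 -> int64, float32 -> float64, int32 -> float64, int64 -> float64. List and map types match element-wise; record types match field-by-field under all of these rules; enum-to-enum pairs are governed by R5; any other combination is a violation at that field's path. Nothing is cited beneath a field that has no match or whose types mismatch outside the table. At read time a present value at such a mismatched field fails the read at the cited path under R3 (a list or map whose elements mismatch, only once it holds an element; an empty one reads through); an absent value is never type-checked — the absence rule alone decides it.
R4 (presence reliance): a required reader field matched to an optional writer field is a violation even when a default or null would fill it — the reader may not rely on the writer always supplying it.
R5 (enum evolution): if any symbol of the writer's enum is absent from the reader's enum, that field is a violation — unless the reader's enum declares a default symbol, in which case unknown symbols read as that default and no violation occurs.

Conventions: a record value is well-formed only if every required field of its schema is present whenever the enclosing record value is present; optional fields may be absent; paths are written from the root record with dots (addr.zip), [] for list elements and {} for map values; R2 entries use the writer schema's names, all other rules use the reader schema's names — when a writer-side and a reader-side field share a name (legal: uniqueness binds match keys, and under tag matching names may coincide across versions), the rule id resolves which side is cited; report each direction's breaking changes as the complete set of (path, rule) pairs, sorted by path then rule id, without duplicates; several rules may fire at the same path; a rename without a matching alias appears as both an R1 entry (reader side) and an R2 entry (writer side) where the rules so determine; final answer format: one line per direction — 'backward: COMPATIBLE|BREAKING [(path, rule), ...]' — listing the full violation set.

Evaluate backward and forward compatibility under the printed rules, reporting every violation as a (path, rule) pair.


backward: BREAKING [(severity, R5)]; forward: BREAKING [(price, R2)]

arrows below run writer -> reader for User
backward on User — v2 reading data written by v1:
  severity <- severity (Channel -> Channel, writer required)
  latitude <- balance (float64 -> float64, writer required)
  avatar <- avatar (bytes -> bytes, writer optional)
  payload <- payload (bytes -> bytes, writer optional)
  duration <- duration (int64 -> int64, writer optional)
  price: no writer match
  seq <- attempts (int32 -> int32, writer required)
  breaking: (severity, R5)
  => 1 violation(s): backward is BREAKING for User
forward on User — v1 reading data written by v2:
  severity <- severity (Channel -> Channel, writer required)
  balance <- latitude (float64 -> float64, writer required)
  avatar <- avatar (bytes -> bytes, writer optional)
  payload <- payload (bytes -> bytes, writer optional)
  duration <- duration (int64 -> int64, writer optional)
  attempts <- seq (int32 -> int32, writer required)
  writer price: unknown to reader
  breaking: (price, R2)
  => 1 violation(s): forward is BREAKING for User


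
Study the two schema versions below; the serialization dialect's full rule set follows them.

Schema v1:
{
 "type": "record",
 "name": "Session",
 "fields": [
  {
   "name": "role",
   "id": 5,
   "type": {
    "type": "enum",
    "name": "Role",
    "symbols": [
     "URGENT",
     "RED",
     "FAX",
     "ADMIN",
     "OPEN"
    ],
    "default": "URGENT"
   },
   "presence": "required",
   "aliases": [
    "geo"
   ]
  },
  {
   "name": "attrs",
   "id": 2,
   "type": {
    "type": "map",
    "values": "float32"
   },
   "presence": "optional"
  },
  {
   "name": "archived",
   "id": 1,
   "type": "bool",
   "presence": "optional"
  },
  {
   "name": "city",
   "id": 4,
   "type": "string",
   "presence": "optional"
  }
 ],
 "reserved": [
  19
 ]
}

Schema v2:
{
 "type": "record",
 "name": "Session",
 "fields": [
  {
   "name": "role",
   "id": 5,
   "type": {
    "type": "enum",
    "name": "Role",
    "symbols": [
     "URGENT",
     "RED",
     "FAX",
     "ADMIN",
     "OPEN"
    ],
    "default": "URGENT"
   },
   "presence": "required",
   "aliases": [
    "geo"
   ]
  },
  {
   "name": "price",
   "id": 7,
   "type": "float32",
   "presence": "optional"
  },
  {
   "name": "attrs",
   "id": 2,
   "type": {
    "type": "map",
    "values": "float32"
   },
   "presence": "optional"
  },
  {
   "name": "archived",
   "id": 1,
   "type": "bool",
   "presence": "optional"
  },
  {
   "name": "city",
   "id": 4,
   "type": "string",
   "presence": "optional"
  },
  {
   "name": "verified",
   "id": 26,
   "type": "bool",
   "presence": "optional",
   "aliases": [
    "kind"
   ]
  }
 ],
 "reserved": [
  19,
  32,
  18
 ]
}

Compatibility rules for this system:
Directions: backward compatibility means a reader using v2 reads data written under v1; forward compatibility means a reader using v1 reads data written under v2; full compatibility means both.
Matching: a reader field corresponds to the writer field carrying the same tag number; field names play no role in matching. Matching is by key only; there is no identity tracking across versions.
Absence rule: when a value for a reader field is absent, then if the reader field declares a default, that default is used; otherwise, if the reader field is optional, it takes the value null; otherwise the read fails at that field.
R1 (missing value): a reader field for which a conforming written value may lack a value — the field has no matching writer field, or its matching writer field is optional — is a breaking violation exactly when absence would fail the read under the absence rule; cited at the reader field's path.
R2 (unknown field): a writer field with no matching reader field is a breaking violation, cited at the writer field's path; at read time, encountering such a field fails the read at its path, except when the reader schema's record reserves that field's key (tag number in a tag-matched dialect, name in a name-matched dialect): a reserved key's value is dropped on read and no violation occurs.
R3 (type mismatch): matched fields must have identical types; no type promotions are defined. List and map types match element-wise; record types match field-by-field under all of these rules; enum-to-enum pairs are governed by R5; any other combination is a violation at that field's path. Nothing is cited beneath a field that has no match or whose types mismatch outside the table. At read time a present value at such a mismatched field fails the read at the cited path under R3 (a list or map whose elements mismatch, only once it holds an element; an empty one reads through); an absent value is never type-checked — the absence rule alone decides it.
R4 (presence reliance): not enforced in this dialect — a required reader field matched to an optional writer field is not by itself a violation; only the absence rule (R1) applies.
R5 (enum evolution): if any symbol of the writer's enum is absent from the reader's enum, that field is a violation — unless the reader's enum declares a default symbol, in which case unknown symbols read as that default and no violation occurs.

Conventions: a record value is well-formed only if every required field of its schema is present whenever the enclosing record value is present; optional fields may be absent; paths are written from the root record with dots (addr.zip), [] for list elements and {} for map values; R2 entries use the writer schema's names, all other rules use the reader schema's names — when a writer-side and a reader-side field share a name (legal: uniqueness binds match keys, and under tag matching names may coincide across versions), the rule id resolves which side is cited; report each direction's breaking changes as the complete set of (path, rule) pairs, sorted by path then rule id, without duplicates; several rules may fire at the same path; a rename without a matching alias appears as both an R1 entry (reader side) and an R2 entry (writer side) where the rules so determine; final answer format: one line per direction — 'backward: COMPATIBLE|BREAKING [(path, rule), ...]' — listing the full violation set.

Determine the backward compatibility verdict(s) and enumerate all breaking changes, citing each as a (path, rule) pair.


in Session below, arrows point writer -> reader
checking backward for Session: reader v2 against writer v1:
  role <- role (Role -> Role, writer required)
  no writer field matches reader price
  attrs <- attrs (map<string, float32> -> map<string, float32>, writer optional)
  archived <- archived (bool -> bool, writer optional)
  city <- city (string -> string, writer optional)
  no writer field matches reader verified
  nothing fires on Session: backward is COMPATIBLE
checking off the Session differences that do not matter here:
  added field verified to record Session: optional bool, tag 26 (in v2 it sits last) -> matters only for Session's forward compatibility — outside the asked direction
  added field price to record Session: optional float32, tag 7 (in v2 it sits immediately before attrs) -> matters only for Session's forward compatibility — outside the asked direction

backward: COMPATIBLE []


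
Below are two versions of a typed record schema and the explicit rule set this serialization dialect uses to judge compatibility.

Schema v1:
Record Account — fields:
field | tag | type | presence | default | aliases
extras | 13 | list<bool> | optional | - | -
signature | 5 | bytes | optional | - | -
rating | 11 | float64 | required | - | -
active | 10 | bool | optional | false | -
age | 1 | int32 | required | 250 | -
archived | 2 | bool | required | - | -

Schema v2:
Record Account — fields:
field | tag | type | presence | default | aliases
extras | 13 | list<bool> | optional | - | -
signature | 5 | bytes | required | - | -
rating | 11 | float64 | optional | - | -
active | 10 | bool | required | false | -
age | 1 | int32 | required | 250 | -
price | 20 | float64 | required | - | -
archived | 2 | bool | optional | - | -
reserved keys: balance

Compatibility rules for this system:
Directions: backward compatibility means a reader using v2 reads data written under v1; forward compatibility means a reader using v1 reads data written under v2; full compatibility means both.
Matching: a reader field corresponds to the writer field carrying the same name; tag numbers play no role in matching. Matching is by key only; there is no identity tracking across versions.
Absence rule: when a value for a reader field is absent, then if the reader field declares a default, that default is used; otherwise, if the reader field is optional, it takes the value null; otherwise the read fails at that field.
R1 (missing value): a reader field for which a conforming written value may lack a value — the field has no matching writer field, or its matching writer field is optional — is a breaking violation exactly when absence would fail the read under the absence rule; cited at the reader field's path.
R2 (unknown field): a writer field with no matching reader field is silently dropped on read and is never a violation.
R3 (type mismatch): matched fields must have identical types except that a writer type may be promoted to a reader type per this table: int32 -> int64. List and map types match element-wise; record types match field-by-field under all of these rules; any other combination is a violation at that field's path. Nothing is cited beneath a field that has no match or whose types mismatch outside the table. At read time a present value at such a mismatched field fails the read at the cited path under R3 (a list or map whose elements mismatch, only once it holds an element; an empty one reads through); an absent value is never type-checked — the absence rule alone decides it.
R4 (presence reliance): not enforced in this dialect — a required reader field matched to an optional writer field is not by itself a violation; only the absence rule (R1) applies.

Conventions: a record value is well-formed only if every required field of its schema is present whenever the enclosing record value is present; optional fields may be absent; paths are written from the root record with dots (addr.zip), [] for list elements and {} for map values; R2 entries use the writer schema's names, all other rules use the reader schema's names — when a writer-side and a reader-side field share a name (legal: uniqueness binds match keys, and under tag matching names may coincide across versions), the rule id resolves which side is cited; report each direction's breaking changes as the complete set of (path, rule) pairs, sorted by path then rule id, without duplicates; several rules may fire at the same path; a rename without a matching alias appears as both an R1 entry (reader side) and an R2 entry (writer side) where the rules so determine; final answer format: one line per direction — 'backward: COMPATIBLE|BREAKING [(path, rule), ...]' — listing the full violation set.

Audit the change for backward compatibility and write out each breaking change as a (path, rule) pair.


arrows below run writer -> reader for Account
backward on Account — v2 reading data written by v1:
  extras: paired with writer extras (list<bool> -> list<bool>; writer optional)
  signature: paired with writer signature (bytes -> bytes; writer optional)
  rating: paired with writer rating (float64 -> float64; writer required)
  active: paired with writer active (bool -> bool; writer optional)
  age: paired with writer age (int32 -> int32; writer required)
  price has no writer counterpart
  archived: paired with writer archived (bool -> bool; writer required)
  breaking: (price, R1)
  breaking: (signature, R1)
  backward on Account therefore BREAKING (2)
checking off the Account differences that do not matter here:
  field active in record Account: optional changed to required -> inert for the asked Account verdict: nothing fires
  field archived in record Account: required changed to optional -> fires only in the forward direction of Account, which is not asked here
  field rating in record Account: required changed to optional -> fires only in the forward direction of Account, which is not asked here

backward: BREAKING [(price, R1), (signature, R1)]


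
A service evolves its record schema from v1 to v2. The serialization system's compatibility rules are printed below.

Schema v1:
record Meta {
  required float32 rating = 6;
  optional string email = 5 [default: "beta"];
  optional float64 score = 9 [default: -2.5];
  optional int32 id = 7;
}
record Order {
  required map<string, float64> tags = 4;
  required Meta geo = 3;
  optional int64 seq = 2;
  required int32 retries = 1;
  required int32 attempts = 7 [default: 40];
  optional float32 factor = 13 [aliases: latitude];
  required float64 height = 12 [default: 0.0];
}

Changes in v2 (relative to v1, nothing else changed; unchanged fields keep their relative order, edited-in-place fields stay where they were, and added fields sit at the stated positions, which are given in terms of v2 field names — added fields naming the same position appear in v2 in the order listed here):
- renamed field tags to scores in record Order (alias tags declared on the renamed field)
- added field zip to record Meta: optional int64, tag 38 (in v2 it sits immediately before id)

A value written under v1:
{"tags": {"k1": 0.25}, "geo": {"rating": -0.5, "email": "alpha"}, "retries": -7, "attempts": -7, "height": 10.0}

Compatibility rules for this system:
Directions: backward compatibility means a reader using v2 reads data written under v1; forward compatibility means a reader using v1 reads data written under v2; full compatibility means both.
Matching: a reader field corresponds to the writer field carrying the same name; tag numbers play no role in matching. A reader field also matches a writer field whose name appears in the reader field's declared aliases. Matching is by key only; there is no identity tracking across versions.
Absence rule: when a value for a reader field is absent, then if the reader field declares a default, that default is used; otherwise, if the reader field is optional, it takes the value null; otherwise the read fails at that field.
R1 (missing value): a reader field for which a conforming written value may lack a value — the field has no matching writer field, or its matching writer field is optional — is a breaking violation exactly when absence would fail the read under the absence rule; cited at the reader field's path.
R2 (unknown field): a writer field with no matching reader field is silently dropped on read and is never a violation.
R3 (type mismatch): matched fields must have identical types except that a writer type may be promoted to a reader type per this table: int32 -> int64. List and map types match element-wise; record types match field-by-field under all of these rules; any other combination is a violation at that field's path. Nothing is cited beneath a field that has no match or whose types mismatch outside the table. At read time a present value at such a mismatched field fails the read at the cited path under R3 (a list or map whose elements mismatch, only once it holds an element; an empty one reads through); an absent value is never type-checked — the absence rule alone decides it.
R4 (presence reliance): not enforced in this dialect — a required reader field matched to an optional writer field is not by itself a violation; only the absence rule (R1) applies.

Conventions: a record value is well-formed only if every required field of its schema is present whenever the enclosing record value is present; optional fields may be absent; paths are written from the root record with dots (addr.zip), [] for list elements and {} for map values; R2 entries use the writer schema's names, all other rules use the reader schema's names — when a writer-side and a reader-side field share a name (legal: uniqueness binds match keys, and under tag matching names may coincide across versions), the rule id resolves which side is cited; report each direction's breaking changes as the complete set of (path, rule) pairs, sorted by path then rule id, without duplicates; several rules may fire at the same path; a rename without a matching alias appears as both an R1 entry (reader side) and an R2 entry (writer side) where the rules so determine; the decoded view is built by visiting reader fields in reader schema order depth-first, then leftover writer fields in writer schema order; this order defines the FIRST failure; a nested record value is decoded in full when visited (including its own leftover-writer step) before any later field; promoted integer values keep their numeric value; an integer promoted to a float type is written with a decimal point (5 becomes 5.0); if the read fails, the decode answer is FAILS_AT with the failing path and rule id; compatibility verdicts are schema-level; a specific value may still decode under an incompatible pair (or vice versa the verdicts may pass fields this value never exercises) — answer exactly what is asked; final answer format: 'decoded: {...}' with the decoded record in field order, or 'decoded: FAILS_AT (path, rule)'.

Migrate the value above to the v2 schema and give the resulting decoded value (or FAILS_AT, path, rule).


arrows below run writer -> reader for Order
migrating the Order value to v2:
  scores := {"k1": 0.25} (from writer tags)
  geo.rating := -0.5
  geo.email := "alpha"
  geo.score := -2.5 (no value, default fills)
  geo.zip := null (not supplied -> null)
  geo.id := null (not supplied -> null)
  seq := null (not supplied -> null)
  retries := -7
  attempts := -7
  factor := null (not supplied -> null)
  height := 10.0
  => decoded: {"scores": {"k1": 0.25}, "geo": {"rating": -0.5, "email": "alpha", "score": -2.5, "zip": null, "id": null}, "seq": null, "retries": -7, "attempts": -7, "factor": null, "height": 10.0}

decoded: {"scores": {"k1": 0.25}, "geo": {"rating": -0.5, "email": "alpha", "score": -2.5, "zip": null, "id": null}, "seq": null, "retries": -7, "attempts": -7, "factor": null, "height": 10.0}


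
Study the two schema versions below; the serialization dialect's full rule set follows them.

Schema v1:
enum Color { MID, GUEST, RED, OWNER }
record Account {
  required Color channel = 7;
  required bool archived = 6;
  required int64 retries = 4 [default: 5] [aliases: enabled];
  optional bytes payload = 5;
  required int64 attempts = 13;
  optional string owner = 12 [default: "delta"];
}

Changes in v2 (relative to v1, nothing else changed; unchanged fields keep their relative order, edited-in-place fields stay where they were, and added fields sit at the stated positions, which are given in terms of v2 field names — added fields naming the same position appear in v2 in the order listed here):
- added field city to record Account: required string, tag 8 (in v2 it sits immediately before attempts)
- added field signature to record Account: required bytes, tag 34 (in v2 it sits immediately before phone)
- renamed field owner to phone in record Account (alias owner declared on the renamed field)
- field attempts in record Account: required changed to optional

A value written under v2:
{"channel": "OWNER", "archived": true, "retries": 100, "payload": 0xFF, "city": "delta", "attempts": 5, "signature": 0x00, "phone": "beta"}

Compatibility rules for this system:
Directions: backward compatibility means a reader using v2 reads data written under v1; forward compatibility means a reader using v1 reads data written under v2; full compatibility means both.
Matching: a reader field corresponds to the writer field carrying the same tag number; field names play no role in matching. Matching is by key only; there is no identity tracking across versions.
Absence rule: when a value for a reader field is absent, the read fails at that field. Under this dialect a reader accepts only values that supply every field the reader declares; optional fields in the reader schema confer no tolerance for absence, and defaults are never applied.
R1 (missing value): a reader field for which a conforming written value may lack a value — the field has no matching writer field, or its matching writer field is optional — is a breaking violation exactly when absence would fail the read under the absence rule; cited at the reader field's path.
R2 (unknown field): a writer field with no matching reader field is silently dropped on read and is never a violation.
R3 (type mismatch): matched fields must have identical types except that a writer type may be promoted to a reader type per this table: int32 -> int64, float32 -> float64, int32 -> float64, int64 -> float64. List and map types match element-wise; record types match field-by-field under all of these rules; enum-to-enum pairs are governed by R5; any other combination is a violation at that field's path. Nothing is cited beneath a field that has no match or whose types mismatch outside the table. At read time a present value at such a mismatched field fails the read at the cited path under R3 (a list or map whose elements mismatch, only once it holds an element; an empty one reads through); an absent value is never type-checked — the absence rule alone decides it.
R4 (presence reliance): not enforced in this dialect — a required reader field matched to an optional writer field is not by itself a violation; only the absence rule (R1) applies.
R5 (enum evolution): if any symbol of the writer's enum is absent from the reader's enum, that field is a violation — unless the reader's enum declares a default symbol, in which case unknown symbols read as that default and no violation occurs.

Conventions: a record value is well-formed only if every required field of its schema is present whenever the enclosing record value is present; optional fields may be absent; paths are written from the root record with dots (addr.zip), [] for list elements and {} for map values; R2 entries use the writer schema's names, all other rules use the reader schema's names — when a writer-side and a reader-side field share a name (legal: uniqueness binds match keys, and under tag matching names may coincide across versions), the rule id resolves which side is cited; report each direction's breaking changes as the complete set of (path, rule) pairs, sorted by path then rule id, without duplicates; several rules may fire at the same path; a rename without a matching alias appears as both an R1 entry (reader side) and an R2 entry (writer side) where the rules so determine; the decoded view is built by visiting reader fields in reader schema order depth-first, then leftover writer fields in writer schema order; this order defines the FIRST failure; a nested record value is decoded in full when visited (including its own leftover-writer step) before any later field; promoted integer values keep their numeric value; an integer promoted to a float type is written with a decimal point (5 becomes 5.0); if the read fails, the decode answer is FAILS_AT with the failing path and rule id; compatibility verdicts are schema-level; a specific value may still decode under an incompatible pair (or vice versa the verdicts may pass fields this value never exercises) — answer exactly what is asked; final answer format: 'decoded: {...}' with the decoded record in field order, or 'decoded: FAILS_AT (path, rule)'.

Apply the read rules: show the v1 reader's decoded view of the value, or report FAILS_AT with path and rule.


the writer's type comes first in each Account pair
decode (reader v1):
  channel := "OWNER"
  archived := true
  retries := 100
  payload := 0xFF
  attempts := 5
  owner := "beta" (from writer phone)
  writer city: unknown -> dropped
  writer signature: unknown -> dropped
  => decoded: {"channel": "OWNER", "archived": true, "retries": 100, "payload": 0xFF, "attempts": 5, "owner": "beta"}
the other Account changes do not affect what is asked:
  added field signature to record Account: required bytes, tag 34 (in v2 it sits immediately before phone) -> shifts the Account verdicts, not this decode
  added field city to record Account: required string, tag 8 (in v2 it sits immediately before attempts) -> shifts the Account verdicts, not this decode
  renamed field owner to phone in record Account (alias owner declared on the renamed field) -> shifts the Account verdicts, not this decode
  field attempts in record Account: required changed to optional -> shifts the Account verdicts, not this decode

decoded: {"channel": "OWNER", "archived": true, "retries": 100, "payload": 0xFF, "attempts": 5, "owner": "beta"}


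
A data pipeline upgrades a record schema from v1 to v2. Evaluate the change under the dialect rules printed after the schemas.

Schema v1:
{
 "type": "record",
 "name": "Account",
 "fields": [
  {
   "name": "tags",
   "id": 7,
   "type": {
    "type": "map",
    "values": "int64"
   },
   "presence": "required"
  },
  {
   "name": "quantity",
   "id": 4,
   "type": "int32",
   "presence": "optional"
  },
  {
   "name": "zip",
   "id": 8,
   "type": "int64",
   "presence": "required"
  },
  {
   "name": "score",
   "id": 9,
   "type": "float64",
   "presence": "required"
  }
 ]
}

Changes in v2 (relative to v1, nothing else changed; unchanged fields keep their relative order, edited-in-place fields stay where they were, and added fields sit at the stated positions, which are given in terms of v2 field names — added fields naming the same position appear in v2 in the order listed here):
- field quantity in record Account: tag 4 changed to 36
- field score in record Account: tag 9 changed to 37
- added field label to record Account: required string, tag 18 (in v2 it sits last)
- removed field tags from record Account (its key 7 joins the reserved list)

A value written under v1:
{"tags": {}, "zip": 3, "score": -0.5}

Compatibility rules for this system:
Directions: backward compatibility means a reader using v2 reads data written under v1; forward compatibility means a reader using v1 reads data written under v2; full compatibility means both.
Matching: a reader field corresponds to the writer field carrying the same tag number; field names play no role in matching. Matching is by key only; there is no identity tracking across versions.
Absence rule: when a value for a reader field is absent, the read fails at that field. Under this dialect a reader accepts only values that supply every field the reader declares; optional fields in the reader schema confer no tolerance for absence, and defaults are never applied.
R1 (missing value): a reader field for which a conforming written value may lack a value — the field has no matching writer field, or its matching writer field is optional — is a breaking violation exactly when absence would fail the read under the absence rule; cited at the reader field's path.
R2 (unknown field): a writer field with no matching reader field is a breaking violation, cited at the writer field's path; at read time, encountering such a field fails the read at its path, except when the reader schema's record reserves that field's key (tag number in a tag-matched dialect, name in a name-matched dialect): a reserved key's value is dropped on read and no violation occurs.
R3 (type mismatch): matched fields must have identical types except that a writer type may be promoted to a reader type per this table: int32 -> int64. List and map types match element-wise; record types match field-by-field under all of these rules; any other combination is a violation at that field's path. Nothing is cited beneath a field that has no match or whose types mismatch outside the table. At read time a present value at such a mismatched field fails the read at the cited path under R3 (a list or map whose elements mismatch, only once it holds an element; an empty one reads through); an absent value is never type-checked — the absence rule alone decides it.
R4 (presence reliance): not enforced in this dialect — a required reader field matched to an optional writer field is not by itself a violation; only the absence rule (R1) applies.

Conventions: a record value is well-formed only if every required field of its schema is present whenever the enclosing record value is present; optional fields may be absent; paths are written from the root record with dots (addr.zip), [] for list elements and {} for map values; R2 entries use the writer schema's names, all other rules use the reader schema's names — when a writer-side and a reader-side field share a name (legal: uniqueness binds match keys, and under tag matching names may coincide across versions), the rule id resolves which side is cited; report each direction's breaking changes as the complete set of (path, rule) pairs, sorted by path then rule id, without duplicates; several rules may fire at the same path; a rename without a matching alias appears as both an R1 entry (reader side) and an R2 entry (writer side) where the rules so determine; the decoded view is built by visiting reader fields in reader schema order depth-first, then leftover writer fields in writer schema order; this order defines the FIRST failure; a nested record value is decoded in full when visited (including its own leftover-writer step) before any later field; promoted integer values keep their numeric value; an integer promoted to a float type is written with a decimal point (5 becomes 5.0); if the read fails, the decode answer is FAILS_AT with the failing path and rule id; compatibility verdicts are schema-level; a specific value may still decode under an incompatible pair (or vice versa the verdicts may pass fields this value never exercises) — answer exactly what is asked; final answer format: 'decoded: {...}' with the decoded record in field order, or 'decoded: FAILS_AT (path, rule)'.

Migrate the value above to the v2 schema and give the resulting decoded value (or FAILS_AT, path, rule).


decoded: FAILS_AT (quantity, R1)

in Account below, arrows point writer -> reader
migrating the Account value to v2:
  read fails at quantity under R1 (no fill)
  => FAILS_AT (quantity, R1)
the rest of the Account diff is inert for this question:
  field score in record Account: tag 9 changed to 37 -> shifts the Account verdicts, not this decode
  added field label to record Account: required string, tag 18 (in v2 it sits last) -> shifts the Account verdicts, not this decode
  removed field tags from record Account (its key 7 joins the reserved list) -> shifts the Account verdicts, not this decode


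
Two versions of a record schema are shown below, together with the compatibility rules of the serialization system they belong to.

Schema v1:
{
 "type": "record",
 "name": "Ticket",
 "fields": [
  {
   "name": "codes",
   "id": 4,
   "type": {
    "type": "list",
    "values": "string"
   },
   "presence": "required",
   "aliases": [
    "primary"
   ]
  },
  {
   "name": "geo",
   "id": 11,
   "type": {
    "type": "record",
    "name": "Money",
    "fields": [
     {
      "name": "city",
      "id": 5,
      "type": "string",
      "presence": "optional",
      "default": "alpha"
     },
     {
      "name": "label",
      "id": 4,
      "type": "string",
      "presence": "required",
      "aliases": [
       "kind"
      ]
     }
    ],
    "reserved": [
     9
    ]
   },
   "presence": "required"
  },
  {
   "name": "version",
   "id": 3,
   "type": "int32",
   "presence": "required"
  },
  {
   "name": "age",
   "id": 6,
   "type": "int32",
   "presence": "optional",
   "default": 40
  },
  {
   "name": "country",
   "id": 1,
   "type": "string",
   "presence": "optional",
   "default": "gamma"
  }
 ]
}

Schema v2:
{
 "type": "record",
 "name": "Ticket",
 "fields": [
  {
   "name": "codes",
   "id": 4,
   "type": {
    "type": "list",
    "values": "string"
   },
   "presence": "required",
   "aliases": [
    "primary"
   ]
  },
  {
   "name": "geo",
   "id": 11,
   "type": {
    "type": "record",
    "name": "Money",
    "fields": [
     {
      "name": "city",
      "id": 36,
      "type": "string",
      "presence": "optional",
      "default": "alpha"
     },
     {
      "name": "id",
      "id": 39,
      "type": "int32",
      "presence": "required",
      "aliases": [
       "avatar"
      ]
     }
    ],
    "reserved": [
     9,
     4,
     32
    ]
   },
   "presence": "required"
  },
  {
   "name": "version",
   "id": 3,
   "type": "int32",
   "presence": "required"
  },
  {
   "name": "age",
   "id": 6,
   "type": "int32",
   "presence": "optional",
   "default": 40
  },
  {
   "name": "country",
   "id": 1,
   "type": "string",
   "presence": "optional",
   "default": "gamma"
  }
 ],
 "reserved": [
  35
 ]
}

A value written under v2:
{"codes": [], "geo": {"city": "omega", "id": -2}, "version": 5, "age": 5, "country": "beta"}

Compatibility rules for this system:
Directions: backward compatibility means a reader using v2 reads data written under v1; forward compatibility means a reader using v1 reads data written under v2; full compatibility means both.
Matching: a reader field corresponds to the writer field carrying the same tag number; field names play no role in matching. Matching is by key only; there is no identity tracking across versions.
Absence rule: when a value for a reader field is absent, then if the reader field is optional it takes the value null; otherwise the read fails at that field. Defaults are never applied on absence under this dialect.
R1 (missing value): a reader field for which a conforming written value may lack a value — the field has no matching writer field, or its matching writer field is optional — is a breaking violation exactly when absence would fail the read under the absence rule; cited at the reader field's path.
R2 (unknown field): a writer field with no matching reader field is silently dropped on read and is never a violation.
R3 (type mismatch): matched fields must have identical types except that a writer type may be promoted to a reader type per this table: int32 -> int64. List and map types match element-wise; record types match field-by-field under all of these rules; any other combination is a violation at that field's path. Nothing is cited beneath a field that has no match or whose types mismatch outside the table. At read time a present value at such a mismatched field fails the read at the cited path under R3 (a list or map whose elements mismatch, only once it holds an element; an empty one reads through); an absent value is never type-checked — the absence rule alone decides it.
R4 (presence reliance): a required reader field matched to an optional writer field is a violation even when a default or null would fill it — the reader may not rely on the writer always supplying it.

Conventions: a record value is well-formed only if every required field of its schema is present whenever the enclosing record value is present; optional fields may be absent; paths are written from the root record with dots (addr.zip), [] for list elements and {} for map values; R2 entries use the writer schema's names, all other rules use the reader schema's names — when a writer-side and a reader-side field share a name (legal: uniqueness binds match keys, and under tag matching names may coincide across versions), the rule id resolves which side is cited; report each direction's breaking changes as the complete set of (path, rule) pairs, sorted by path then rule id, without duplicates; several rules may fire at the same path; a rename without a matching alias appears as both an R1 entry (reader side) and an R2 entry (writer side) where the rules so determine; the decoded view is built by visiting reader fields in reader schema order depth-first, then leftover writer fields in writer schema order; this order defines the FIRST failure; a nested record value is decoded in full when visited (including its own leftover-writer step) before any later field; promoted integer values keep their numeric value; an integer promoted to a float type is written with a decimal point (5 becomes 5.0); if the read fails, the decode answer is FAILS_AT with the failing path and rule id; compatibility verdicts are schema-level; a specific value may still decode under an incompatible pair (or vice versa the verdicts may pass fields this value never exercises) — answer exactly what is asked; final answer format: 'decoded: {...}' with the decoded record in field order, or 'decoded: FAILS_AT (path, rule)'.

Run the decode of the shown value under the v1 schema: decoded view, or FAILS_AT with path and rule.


decoded: FAILS_AT (geo.label, R1)

each type pair in Ticket: writer, then reader
decode walk for Ticket under reader schema v1:
  codes := []
  geo.city := null (not supplied -> null)
  read fails at geo.label under R1 (no fill)
  => FAILS_AT (geo.label, R1)
the rest of the Ticket diff is inert for this question:
  added field id to record Money: required int32, tag 39 (in v2 it sits last) -> affects the rule determinations only; this particular Ticket value decodes identically
  field city in record Money: tag 5 changed to 36 -> no rule fires on it and the decoded Ticket view is identical with or without it
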